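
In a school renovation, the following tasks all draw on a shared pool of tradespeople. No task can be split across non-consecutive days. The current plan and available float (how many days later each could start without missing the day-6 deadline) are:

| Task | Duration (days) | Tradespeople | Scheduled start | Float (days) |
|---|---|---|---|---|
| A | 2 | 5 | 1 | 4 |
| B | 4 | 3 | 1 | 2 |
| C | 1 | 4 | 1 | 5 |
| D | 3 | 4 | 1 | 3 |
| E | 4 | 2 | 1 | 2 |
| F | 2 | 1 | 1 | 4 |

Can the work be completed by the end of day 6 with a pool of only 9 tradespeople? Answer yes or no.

yes

Schedule A@1, B@1, C@3, D@4, E@3, F@1: d1:9  d2:9  d3:9  d4:9  d5:6  d6:6 — peak 9 ≤ 9.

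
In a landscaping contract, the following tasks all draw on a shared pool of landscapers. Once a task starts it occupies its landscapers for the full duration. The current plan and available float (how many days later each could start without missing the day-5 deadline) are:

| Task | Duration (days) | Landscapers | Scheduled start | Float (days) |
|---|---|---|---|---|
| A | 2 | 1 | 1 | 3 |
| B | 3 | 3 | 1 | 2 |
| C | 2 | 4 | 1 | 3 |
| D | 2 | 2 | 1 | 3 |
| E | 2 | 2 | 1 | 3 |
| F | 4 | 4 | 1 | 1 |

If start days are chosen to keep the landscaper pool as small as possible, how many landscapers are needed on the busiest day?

10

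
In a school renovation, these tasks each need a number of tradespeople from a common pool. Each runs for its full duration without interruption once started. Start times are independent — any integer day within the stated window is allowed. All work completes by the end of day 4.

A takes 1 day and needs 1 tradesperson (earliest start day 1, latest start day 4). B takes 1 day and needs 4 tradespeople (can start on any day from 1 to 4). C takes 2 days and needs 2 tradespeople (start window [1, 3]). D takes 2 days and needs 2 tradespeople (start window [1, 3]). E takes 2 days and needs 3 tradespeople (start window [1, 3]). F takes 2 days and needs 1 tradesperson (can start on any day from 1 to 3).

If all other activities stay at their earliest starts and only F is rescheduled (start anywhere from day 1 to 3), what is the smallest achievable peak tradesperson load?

F@1: d1:13  d2:8  d3:0  d4:0 → peak 13
F@2: d1:12  d2:8  d3:1  d4:0 → peak 12
F@3: d1:12  d2:7  d3:1  d4:1 → peak 12
Best is F@2, peak 12.

12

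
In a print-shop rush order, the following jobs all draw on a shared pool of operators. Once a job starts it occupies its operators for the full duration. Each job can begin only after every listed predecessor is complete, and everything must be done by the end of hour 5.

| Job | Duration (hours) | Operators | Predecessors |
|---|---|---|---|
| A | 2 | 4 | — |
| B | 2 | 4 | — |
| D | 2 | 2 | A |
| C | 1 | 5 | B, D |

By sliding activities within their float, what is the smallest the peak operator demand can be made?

Early-start (A@1, B@1, D@3, C@5) gives peak 8: h1:8  h2:8  h3:2  h4:2  h5:5.
Shift B→3.
Schedule A@1, B@3, D@3, C@5: h1:4  h2:4  h3:6  h4:6  h5:5 — peak 6.
No arrangement of the 3 feasible schedules does better.

6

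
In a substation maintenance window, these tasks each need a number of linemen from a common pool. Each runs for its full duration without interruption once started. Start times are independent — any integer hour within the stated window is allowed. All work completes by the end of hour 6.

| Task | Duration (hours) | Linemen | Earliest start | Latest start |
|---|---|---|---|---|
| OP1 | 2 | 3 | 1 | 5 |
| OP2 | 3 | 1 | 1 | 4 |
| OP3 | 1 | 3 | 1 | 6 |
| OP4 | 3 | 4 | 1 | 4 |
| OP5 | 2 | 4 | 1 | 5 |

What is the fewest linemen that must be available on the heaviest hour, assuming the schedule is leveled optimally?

7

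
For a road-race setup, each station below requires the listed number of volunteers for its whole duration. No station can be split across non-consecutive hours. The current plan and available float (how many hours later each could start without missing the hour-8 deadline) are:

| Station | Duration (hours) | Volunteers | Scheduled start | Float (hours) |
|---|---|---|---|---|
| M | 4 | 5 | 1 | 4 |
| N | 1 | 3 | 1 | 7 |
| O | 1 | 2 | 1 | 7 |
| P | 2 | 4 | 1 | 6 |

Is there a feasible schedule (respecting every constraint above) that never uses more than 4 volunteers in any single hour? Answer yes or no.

no

Total volunteer-hours = 33; over 8 hours the average is 33/8 > 4, so some hour must exceed 4.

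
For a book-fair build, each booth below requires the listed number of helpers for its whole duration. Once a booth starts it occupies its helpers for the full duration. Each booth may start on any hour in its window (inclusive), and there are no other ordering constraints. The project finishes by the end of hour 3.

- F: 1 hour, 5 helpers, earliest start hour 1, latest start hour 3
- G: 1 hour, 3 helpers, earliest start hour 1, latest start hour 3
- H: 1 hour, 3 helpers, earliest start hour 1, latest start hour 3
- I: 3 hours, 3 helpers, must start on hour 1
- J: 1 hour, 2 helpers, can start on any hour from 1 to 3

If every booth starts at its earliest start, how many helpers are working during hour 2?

3

At early start, hour 2 has: I.
Demand: 3 = 3.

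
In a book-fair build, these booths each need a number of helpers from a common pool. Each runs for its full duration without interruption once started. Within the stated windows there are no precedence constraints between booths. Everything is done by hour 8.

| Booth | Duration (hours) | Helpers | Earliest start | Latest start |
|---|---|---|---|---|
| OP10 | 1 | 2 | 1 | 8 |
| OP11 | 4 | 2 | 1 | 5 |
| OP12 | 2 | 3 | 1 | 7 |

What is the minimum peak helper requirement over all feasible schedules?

3

Early-start (OP10@1, OP11@1, OP12@1) gives peak 7: h1:7  h2:5  h3:2  h4:2  h5:0  h6:0  h7:0  h8:0.
Shift OP11→2, OP12→6.
Schedule OP10@1, OP11@2, OP12@6: h1:2  h2:2  h3:2  h4:2  h5:2  h6:3  h7:3  h8:0 — peak 3.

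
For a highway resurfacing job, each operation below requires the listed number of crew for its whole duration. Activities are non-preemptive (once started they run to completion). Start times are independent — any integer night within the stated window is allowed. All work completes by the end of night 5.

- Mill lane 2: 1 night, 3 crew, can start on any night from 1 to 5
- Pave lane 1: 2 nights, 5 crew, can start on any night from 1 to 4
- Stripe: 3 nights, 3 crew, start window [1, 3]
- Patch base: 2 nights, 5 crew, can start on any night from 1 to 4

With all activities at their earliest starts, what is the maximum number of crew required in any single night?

Early-start schedule: Mill lane 2@1, Pave lane 1@1, Stripe@1, Patch base@1.
Load per night: night 1: 16, night 2: 13, night 3: 3, night 4: 0, night 5: 0.
Peak is 16.

16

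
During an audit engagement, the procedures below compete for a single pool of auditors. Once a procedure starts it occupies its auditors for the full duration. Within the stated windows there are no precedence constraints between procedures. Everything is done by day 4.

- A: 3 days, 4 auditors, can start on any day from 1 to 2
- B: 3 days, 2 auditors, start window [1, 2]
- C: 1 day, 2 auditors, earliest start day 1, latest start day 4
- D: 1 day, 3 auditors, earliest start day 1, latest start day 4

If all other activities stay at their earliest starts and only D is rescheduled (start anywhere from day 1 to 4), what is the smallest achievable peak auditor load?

D@1: d1:11  d2:6  d3:6  d4:0 → peak 11
D@2: d1:8  d2:9  d3:6  d4:0 → peak 9
D@3: d1:8  d2:6  d3:9  d4:0 → peak 9
D@4: d1:8  d2:6  d3:6  d4:3 → peak 8
Best is D@4, peak 8.

8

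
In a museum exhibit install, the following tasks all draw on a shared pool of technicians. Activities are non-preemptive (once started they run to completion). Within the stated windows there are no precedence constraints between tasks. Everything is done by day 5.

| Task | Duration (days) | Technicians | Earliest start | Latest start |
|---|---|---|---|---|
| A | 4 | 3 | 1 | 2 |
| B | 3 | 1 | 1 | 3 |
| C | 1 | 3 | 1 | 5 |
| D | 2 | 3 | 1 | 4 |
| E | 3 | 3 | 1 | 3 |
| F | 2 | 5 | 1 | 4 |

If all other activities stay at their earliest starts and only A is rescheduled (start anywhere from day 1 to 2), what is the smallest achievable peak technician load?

15

A@1: d1:18  d2:15  d3:7  d4:3  d5:0 → peak 18
A@2: d1:15  d2:15  d3:7  d4:3  d5:3 → peak 15
Best is A@2, peak 15.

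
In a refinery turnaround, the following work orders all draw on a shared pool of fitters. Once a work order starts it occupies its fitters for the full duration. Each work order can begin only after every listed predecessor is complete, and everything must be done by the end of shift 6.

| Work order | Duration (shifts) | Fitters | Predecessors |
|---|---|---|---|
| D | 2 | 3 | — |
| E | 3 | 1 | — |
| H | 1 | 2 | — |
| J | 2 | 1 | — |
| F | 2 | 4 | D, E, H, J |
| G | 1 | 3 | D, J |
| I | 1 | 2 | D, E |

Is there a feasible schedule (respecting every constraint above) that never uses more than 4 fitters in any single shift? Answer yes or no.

Total fitter-shifts = 26; over 6 shifts the average is 26/6 > 4, so some shift must exceed 4.

no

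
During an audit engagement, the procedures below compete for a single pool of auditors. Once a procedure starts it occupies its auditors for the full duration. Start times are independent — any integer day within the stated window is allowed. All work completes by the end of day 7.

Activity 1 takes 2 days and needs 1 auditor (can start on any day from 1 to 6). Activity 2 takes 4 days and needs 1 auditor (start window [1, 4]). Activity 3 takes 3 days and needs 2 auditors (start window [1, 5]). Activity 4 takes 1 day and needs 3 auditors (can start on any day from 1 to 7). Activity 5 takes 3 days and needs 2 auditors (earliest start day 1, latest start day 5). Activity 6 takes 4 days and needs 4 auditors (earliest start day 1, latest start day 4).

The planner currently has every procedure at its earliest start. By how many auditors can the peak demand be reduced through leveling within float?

7

Early-start peak: d1:13  d2:10  d3:9  d4:5  d5:0  d6:0  d7:0 ⇒ 13.
Leveled (Activity 1@1, Activity 2@1, Activity 3@1, Activity 4@3, Activity 5@5, Activity 6@4): d1:4  d2:4  d3:6  d4:5  d5:6  d6:6  d7:6 ⇒ 6.
Reduction 13 − 6 = 7.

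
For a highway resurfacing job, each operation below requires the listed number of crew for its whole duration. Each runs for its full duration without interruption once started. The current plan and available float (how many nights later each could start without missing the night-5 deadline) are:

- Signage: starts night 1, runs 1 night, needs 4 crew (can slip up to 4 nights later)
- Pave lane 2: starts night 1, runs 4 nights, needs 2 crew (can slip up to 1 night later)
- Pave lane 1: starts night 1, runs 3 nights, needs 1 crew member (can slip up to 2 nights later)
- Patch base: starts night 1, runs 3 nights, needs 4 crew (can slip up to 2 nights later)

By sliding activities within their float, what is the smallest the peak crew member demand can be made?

7

Early-start (Signage@1, Pave lane 2@1, Pave lane 1@1, Patch base@1) gives peak 11: n1:11  n2:7  n3:7  n4:2  n5:0.
Shift Patch base→2.
Schedule Signage@1, Pave lane 2@1, Pave lane 1@1, Patch base@2: n1:7  n2:7  n3:7  n4:6  n5:0 — peak 7.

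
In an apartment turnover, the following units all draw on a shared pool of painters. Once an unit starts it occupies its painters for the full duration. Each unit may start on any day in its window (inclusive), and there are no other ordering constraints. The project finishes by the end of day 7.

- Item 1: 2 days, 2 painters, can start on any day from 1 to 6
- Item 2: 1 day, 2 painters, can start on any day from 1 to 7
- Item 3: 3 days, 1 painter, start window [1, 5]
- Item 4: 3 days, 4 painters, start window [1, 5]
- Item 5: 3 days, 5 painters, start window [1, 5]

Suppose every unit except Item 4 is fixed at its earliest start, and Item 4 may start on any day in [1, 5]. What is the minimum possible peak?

10

Item 4@1: d1:14  d2:12  d3:10  d4:0  d5:0  d6:0  d7:0 → peak 14
Item 4@2: d1:10  d2:12  d3:10  d4:4  d5:0  d6:0  d7:0 → peak 12
Item 4@3: d1:10  d2:8  d3:10  d4:4  d5:4  d6:0  d7:0 → peak 10
Item 4@4: d1:10  d2:8  d3:6  d4:4  d5:4  d6:4  d7:0 → peak 10
Item 4@5: d1:10  d2:8  d3:6  d4:0  d5:4  d6:4  d7:4 → peak 10
Best is Item 4@3, peak 10.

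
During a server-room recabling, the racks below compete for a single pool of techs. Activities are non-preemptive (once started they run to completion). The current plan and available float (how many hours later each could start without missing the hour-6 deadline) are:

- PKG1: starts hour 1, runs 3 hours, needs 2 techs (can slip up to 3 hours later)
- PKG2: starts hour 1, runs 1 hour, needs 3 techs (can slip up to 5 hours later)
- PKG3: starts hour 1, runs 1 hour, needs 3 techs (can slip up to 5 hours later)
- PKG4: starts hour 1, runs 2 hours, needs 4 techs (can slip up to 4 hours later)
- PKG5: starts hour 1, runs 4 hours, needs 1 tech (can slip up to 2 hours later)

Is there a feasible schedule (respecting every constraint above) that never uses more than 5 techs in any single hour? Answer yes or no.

Schedule PKG1@1, PKG2@1, PKG3@2, PKG4@4, PKG5@3: h1:5  h2:5  h3:3  h4:5  h5:5  h6:1 — peak 5 ≤ 5.

yes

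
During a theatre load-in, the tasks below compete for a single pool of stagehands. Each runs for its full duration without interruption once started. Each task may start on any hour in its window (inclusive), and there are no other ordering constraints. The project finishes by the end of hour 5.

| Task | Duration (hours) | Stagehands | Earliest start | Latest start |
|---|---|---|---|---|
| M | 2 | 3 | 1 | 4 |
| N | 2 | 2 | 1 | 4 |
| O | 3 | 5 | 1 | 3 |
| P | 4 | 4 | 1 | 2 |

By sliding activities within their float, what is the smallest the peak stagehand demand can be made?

Early-start (M@1, N@1, O@1, P@1) gives peak 14: h1:14  h2:14  h3:9  h4:4  h5:0.
Shift O→3.
Schedule M@1, N@1, O@3, P@1: h1:9  h2:9  h3:9  h4:9  h5:5 — peak 9.
Total stagehand-hours = 41 over 5 hours ⇒ peak ≥ ⌈41/5⌉ = 9, so 9 is optimal.

9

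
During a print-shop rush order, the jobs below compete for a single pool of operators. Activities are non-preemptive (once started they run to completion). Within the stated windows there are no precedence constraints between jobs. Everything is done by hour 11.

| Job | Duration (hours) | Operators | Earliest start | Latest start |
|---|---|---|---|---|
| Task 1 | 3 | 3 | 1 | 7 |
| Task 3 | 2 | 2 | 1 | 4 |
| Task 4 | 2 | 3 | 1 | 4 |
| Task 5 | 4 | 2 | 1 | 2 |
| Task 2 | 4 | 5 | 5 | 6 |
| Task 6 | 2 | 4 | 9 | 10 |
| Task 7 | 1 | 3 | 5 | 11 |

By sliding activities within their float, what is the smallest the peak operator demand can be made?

7

Early-start (Task 1@1, Task 3@1, Task 4@1, Task 5@1, Task 2@5, Task 6@9, Task 7@5) gives peak 10: h1:10  h2:10  h3:5  h4:2  h5:8  h6:5  h7:5  h8:5  h9:4  h10:4  h11:0.
Shift Task 4→4, Task 2→6, Task 6→10.
Schedule Task 1@1, Task 3@1, Task 4@4, Task 5@1, Task 2@6, Task 6@10, Task 7@5: h1:7  h2:7  h3:5  h4:5  h5:6  h6:5  h7:5  h8:5  h9:5  h10:4  h11:4 — peak 7.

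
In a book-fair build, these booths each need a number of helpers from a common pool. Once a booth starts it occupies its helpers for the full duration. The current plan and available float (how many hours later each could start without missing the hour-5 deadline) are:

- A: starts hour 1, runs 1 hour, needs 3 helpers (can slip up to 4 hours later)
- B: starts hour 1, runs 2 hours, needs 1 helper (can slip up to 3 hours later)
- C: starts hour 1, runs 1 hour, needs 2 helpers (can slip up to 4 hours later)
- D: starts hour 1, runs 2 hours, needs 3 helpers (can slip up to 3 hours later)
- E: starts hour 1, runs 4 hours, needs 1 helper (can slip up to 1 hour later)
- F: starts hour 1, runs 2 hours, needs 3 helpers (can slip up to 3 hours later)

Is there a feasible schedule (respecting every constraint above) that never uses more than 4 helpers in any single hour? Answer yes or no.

no

Total helper-hours = 23; over 5 hours the average is 23/5 > 4, so some hour must exceed 4.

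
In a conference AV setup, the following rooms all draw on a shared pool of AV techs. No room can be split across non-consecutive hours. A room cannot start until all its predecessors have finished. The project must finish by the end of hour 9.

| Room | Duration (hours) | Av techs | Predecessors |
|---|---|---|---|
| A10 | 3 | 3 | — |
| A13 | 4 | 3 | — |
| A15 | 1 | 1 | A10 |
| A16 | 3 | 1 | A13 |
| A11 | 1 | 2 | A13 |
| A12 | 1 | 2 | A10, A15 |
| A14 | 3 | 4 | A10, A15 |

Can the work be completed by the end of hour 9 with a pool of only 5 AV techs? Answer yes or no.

no

The minimum achievable peak is 6; 5 < 6, so no feasible schedule stays within the cap.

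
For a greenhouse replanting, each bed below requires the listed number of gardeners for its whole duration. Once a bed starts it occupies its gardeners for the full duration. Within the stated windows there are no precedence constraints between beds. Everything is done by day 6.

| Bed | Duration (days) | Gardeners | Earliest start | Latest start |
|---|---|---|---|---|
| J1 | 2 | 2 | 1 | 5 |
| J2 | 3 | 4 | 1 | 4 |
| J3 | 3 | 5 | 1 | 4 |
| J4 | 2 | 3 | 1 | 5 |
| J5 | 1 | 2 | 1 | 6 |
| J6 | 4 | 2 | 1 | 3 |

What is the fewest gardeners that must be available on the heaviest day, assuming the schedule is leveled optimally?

8

Early-start (J1@1, J2@1, J3@1, J4@1, J5@1, J6@1) gives peak 18: d1:18  d2:16  d3:11  d4:2  d5:0  d6:0.
Shift J3→4, J4→5, J5→3.
Schedule J1@1, J2@1, J3@4, J4@5, J5@3, J6@1: d1:8  d2:8  d3:8  d4:7  d5:8  d6:8 — peak 8.
Total gardener-days = 47 over 6 days ⇒ peak ≥ ⌈47/6⌉ = 8, so 8 is optimal.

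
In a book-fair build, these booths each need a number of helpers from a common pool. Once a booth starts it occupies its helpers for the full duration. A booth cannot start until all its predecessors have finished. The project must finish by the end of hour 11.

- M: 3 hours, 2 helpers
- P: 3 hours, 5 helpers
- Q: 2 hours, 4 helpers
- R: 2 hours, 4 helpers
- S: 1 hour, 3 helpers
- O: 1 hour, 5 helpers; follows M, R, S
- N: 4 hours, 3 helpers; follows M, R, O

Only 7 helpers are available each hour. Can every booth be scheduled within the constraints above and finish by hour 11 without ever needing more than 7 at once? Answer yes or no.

yes

Schedule M@1, P@1, Q@7, R@4, S@4, O@6, N@7: h1:7  h2:7  h3:7  h4:7  h5:4  h6:5  h7:7  h8:7  h9:3  h10:3  h11:0 — peak 7 ≤ 7.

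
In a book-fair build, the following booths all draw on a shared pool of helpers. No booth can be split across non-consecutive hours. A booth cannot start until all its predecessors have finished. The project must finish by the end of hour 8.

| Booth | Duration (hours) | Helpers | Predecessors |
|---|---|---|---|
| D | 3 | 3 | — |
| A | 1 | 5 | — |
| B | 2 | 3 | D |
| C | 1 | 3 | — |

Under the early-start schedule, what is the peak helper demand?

Early-start schedule: D@1, A@1, B@4, C@1.
Load per hour: hour 1: 11, hour 2: 3, hour 3: 3, hour 4: 3, hour 5: 3, hour 6: 0, hour 7: 0, hour 8: 0.
Peak is 11.

11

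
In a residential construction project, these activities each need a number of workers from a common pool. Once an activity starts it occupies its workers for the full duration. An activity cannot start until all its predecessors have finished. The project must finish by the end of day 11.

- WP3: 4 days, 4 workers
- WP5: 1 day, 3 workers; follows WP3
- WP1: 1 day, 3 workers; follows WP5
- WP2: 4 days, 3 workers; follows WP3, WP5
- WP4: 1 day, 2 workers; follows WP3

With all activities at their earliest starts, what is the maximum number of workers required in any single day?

6

Early-start schedule: WP3@1, WP5@5, WP1@6, WP2@6, WP4@5.
Load per day: day 1: 4, day 2: 4, day 3: 4, day 4: 4, day 5: 5, day 6: 6, day 7: 3, day 8: 3, day 9: 3, day 10: 0, day 11: 0.
Peak is 6.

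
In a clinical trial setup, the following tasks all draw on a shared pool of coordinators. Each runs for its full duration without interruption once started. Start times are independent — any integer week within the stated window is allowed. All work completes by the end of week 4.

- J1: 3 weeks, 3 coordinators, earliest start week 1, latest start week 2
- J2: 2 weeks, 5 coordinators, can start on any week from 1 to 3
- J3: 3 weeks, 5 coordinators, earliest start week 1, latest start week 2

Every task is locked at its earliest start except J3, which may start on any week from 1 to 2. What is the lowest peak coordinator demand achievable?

J3@1: w1:13  w2:13  w3:8  w4:0 → peak 13
J3@2: w1:8  w2:13  w3:8  w4:5 → peak 13
Best is J3@1, peak 13.

13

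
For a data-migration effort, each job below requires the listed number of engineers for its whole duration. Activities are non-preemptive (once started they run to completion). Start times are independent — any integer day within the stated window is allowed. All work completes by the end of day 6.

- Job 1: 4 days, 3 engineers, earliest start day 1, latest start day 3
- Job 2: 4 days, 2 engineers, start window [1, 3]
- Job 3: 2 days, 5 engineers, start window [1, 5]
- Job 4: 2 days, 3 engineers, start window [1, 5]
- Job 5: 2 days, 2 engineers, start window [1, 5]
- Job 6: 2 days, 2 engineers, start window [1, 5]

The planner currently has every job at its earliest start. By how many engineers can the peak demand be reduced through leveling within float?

Early-start peak: d1:17  d2:17  d3:5  d4:5  d5:0  d6:0 ⇒ 17.
Leveled (Job 1@1, Job 2@1, Job 3@5, Job 4@1, Job 5@3, Job 6@5): d1:8  d2:8  d3:7  d4:7  d5:7  d6:7 ⇒ 8.
Reduction 17 − 8 = 9.

9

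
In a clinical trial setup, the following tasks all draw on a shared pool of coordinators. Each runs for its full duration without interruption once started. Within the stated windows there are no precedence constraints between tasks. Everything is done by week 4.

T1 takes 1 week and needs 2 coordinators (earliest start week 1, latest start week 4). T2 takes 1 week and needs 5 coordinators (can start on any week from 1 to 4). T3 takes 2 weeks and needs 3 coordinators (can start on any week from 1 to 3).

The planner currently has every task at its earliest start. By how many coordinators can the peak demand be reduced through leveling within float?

5

Early-start peak: w1:10  w2:3  w3:0  w4:0 ⇒ 10.
Leveled (T1@1, T2@2, T3@3): w1:2  w2:5  w3:3  w4:3 ⇒ 5.
Reduction 10 − 5 = 5.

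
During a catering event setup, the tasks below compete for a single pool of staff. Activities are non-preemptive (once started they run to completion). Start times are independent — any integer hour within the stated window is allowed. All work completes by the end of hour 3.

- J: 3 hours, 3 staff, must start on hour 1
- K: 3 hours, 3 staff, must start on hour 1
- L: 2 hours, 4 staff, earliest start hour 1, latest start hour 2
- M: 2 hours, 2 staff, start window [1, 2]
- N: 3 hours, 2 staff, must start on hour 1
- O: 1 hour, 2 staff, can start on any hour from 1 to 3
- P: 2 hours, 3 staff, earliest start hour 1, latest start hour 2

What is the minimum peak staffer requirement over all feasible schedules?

17

Early-start (J@1, K@1, L@1, M@1, N@1, O@1, P@1) gives peak 19: h1:19  h2:17  h3:8.
Shift P→2.
Schedule J@1, K@1, L@1, M@1, N@1, O@1, P@2: h1:16  h2:17  h3:11 — peak 17.
No arrangement of the 24 feasible schedules does better.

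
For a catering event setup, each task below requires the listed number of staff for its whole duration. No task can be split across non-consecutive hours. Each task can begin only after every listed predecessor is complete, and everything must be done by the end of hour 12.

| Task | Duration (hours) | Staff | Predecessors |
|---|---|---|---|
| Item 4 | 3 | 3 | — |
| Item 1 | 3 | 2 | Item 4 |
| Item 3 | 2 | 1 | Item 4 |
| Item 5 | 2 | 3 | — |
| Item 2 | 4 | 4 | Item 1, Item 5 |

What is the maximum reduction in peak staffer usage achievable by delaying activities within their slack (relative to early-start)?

2

Early-start peak: h1:6  h2:6  h3:3  h4:3  h5:3  h6:2  h7:4  h8:4  h9:4  h10:4  h11:0  h12:0 ⇒ 6.
Leveled (Item 4@1, Item 1@4, Item 3@4, Item 5@7, Item 2@9): h1:3  h2:3  h3:3  h4:3  h5:3  h6:2  h7:3  h8:3  h9:4  h10:4  h11:4  h12:4 ⇒ 4.
Reduction 6 − 4 = 2.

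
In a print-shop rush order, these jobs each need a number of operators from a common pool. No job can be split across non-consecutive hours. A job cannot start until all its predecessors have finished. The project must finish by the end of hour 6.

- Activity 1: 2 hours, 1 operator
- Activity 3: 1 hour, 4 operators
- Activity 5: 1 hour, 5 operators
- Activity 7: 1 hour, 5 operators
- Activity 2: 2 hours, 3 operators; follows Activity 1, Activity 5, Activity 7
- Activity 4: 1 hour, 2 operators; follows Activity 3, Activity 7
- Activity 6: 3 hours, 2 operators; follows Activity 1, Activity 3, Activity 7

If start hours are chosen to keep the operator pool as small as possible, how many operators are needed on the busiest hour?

Early-start (Activity 1@1, Activity 3@1, Activity 5@1, Activity 7@1, Activity 2@3, Activity 4@2, Activity 6@3) gives peak 15: h1:15  h2:3  h3:5  h4:5  h5:2  h6:0.
Shift Activity 5→2, Activity 7→3, Activity 2→4, Activity 4→6, Activity 6→4.
Schedule Activity 1@1, Activity 3@1, Activity 5@2, Activity 7@3, Activity 2@4, Activity 4@6, Activity 6@4: h1:5  h2:6  h3:5  h4:5  h5:5  h6:4 — peak 6.

6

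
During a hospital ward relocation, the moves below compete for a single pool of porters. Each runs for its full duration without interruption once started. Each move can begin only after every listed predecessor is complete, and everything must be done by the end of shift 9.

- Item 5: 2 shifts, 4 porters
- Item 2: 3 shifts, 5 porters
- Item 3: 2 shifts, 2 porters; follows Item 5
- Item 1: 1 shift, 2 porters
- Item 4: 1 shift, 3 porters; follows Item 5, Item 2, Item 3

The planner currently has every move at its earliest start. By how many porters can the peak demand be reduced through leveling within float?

Early-start peak: s1:11  s2:9  s3:7  s4:2  s5:3  s6:0  s7:0  s8:0  s9:0 ⇒ 11.
Leveled (Item 5@1, Item 2@3, Item 3@6, Item 1@6, Item 4@8): s1:4  s2:4  s3:5  s4:5  s5:5  s6:4  s7:2  s8:3  s9:0 ⇒ 5.
Reduction 11 − 5 = 6.

6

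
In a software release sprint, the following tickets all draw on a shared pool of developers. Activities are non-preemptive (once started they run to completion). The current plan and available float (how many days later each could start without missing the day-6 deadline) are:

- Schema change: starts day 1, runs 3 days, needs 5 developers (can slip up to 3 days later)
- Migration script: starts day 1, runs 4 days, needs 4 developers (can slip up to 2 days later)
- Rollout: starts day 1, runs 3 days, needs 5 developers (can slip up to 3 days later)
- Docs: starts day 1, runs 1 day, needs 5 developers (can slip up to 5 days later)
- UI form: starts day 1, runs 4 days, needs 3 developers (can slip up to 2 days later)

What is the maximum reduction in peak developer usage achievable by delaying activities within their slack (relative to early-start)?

Early-start peak: d1:22  d2:17  d3:17  d4:7  d5:0  d6:0 ⇒ 22.
Leveled (Schema change@1, Migration script@1, Rollout@4, Docs@5, UI form@1): d1:12  d2:12  d3:12  d4:12  d5:10  d6:5 ⇒ 12.
Reduction 22 − 12 = 10.

10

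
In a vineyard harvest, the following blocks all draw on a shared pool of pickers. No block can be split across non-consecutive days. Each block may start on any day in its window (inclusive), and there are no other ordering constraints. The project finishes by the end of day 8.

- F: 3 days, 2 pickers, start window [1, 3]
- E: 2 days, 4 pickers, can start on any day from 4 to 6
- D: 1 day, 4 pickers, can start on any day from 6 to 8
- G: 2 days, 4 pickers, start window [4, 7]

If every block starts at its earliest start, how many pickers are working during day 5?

At early start, day 5 has: E, G.
Demand: 4 + 4 = 8.

8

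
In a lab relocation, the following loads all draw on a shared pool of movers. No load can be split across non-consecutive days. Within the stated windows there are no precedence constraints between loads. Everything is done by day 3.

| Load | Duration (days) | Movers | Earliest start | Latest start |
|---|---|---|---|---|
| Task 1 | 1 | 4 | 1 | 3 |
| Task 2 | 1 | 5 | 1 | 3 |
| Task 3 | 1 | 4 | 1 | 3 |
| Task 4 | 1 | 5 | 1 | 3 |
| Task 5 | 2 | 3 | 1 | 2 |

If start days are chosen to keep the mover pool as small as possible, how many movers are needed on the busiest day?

8

Early-start (Task 1@1, Task 2@1, Task 3@1, Task 4@1, Task 5@1) gives peak 21: d1:21  d2:3  d3:0.
Shift Task 2→2, Task 4→3, Task 5→2.
Schedule Task 1@1, Task 2@2, Task 3@1, Task 4@3, Task 5@2: d1:8  d2:8  d3:8 — peak 8.
Total mover-days = 24 over 3 days ⇒ peak ≥ ⌈24/3⌉ = 8, so 8 is optimal.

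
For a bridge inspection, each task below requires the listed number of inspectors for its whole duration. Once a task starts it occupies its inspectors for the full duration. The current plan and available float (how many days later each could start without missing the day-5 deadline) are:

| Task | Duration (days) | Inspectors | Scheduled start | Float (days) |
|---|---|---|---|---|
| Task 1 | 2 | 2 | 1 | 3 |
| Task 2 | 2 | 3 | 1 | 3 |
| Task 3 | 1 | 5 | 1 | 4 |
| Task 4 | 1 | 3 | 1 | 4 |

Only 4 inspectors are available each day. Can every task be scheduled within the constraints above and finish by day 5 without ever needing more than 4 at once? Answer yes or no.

no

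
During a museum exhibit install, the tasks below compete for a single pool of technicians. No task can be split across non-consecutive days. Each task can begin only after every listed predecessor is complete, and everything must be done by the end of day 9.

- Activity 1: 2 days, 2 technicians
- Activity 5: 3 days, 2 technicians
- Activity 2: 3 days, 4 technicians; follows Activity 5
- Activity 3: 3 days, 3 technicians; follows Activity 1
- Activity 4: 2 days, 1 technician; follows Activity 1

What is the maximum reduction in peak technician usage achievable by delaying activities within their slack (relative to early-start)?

4

Early-start peak: d1:4  d2:4  d3:6  d4:8  d5:7  d6:4  d7:0  d8:0  d9:0 ⇒ 8.
Leveled (Activity 1@1, Activity 5@1, Activity 2@4, Activity 3@7, Activity 4@7): d1:4  d2:4  d3:2  d4:4  d5:4  d6:4  d7:4  d8:4  d9:3 ⇒ 4.
Reduction 8 − 4 = 4.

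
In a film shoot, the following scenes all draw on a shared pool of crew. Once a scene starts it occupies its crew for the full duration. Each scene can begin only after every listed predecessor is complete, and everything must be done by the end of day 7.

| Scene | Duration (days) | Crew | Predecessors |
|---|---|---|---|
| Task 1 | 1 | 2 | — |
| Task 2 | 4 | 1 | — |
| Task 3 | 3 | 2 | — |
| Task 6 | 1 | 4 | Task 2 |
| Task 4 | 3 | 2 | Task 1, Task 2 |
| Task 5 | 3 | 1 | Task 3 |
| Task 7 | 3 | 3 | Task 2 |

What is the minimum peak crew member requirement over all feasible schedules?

Early-start (Task 1@1, Task 2@1, Task 3@1, Task 6@5, Task 4@5, Task 5@4, Task 7@5) gives peak 10: d1:5  d2:3  d3:3  d4:2  d5:10  d6:6  d7:5.
Shift Task 6→7.
Schedule Task 1@1, Task 2@1, Task 3@1, Task 6@7, Task 4@5, Task 5@4, Task 7@5: d1:5  d2:3  d3:3  d4:2  d5:6  d6:6  d7:9 — peak 9.

9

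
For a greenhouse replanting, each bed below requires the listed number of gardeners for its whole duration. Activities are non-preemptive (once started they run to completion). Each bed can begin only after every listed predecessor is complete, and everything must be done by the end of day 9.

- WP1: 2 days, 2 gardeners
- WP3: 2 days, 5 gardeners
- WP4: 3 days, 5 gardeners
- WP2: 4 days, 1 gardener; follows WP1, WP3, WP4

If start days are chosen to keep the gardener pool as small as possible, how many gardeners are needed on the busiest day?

Early-start (WP1@1, WP3@1, WP4@1, WP2@4) gives peak 12: d1:12  d2:12  d3:5  d4:1  d5:1  d6:1  d7:1  d8:0  d9:0.
Shift WP4→3, WP2→6.
Schedule WP1@1, WP3@1, WP4@3, WP2@6: d1:7  d2:7  d3:5  d4:5  d5:5  d6:1  d7:1  d8:1  d9:1 — peak 7.

7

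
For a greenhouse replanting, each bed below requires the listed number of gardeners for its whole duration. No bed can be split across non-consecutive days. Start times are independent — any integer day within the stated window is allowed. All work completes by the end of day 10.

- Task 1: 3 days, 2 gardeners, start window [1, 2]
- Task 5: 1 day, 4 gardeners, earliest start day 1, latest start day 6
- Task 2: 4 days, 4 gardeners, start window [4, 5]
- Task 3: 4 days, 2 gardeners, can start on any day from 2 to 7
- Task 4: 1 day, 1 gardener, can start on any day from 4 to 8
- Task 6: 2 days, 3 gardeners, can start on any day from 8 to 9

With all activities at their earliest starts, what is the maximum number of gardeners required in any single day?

Early-start schedule: Task 1@1, Task 5@1, Task 2@4, Task 3@2, Task 4@4, Task 6@8.
Load per day: day 1: 6, day 2: 4, day 3: 4, day 4: 7, day 5: 6, day 6: 4, day 7: 4, day 8: 3, day 9: 3, day 10: 0.
Peak is 7.

7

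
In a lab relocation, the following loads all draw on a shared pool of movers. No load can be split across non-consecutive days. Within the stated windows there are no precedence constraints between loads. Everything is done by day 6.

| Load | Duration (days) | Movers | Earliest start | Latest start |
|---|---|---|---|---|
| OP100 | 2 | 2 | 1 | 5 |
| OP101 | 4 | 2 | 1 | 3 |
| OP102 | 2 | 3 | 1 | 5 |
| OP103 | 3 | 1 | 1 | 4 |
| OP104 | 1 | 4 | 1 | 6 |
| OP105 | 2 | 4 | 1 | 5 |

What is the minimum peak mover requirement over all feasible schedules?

Early-start (OP100@1, OP101@1, OP102@1, OP103@1, OP104@1, OP105@1) gives peak 16: d1:16  d2:12  d3:3  d4:2  d5:0  d6:0.
Shift OP101→2, OP102→3, OP103→2, OP105→5.
Schedule OP100@1, OP101@2, OP102@3, OP103@2, OP104@1, OP105@5: d1:6  d2:5  d3:6  d4:6  d5:6  d6:4 — peak 6.
Total mover-days = 33 over 6 days ⇒ peak ≥ ⌈33/6⌉ = 6, so 6 is optimal.

6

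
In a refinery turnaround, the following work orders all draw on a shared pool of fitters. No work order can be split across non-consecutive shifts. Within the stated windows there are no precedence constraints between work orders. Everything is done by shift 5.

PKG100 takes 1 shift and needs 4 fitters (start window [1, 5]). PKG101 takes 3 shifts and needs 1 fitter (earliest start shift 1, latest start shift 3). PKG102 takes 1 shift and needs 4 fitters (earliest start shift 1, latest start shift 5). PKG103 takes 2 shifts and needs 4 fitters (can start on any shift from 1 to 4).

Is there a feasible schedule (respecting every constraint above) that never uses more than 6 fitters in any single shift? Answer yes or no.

yes

Schedule PKG100@1, PKG101@1, PKG102@2, PKG103@3: s1:5  s2:5  s3:5  s4:4  s5:0 — peak 5 ≤ 6.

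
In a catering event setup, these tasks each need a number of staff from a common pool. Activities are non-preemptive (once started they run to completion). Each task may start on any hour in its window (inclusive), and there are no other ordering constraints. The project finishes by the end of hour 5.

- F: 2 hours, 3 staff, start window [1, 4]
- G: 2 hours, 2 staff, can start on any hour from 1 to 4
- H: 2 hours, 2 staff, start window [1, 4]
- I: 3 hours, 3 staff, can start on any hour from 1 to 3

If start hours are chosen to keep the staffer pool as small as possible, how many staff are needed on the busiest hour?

Early-start (F@1, G@1, H@1, I@1) gives peak 10: h1:10  h2:10  h3:3  h4:0  h5:0.
Shift H→3, I→3.
Schedule F@1, G@1, H@3, I@3: h1:5  h2:5  h3:5  h4:5  h5:3 — peak 5.
Total staffer-hours = 23 over 5 hours ⇒ peak ≥ ⌈23/5⌉ = 5, so 5 is optimal.

5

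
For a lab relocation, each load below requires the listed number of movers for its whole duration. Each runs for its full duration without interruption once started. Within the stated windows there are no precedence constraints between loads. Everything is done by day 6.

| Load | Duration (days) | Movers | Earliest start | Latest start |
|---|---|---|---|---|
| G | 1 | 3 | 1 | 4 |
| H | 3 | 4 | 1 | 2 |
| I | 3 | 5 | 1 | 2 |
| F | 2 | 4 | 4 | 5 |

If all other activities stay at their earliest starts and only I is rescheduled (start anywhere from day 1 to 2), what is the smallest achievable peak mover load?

9

I@1: d1:12  d2:9  d3:9  d4:4  d5:4  d6:0 → peak 12
I@2: d1:7  d2:9  d3:9  d4:9  d5:4  d6:0 → peak 9
Best is I@2, peak 9.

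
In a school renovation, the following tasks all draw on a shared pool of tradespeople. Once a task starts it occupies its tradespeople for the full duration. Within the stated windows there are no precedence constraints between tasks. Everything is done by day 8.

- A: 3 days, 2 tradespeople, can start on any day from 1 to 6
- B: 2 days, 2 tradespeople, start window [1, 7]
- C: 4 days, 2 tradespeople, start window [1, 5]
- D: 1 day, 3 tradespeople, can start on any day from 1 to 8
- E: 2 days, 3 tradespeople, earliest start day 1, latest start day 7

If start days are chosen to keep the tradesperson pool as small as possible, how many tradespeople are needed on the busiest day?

Early-start (A@1, B@1, C@1, D@1, E@1) gives peak 12: d1:12  d2:9  d3:4  d4:2  d5:0  d6:0  d7:0  d8:0.
Shift B→4, D→6, E→7.
Schedule A@1, B@4, C@1, D@6, E@7: d1:4  d2:4  d3:4  d4:4  d5:2  d6:3  d7:3  d8:3 — peak 4.
Total tradesperson-days = 27 over 8 days ⇒ peak ≥ ⌈27/8⌉ = 4, so 4 is optimal.

4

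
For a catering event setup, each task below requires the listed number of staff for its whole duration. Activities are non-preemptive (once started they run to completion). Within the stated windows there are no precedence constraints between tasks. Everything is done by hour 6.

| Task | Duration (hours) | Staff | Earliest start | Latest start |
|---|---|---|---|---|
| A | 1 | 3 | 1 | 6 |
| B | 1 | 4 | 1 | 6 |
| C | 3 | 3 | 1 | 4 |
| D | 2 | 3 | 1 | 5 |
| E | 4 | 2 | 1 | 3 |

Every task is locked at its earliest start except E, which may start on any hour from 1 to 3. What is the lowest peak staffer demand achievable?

13

E@1: h1:15  h2:8  h3:5  h4:2  h5:0  h6:0 → peak 15
E@2: h1:13  h2:8  h3:5  h4:2  h5:2  h6:0 → peak 13
E@3: h1:13  h2:6  h3:5  h4:2  h5:2  h6:2 → peak 13
Best is E@2, peak 13.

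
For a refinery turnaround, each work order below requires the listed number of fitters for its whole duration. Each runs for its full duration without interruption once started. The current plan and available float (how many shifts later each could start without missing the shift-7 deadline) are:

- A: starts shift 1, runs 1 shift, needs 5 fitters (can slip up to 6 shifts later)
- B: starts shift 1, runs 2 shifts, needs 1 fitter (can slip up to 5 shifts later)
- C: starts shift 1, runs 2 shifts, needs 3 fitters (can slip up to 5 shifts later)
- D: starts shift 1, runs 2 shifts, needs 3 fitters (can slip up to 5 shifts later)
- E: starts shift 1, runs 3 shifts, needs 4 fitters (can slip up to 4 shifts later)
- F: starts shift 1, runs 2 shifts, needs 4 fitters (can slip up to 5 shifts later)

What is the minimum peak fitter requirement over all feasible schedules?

Early-start (A@1, B@1, C@1, D@1, E@1, F@1) gives peak 20: s1:20  s2:15  s3:4  s4:0  s5:0  s6:0  s7:0.
Shift C→2, D→4, E→3, F→6.
Schedule A@1, B@1, C@2, D@4, E@3, F@6: s1:6  s2:4  s3:7  s4:7  s5:7  s6:4  s7:4 — peak 7.

7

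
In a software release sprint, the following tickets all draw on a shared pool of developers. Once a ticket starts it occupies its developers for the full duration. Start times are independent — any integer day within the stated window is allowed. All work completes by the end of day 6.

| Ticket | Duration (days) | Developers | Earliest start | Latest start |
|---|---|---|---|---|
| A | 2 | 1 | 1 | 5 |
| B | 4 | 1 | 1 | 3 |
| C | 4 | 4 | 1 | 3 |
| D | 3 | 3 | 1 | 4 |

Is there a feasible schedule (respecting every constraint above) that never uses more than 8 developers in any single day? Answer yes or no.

yes

Schedule A@1, B@1, C@1, D@3: d1:6  d2:6  d3:8  d4:8  d5:3  d6:0 — peak 8 ≤ 8.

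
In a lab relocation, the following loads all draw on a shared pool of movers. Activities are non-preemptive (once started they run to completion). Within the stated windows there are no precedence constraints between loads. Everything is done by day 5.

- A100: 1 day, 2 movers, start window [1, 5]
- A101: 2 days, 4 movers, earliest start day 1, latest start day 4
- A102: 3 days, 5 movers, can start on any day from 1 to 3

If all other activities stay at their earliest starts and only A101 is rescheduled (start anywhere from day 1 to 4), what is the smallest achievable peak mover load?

A101@1: d1:11  d2:9  d3:5  d4:0  d5:0 → peak 11
A101@2: d1:7  d2:9  d3:9  d4:0  d5:0 → peak 9
A101@3: d1:7  d2:5  d3:9  d4:4  d5:0 → peak 9
A101@4: d1:7  d2:5  d3:5  d4:4  d5:4 → peak 7
Best is A101@4, peak 7.

7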